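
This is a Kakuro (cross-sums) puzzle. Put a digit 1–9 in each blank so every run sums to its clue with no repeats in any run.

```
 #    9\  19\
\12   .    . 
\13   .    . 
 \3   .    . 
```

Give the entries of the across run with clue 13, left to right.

5 8

3 in 2 cells must be {1,2}.
The 3 across and the 19 down share only 2, so R3C2 = 2.
R3C1 = 3 − 2 = 1 completes the 3 across.
Nothing is forced directly, so branch on R1C1, whose candidates are 3 or 5. If R1C1 = 5: then R1C2 would have to be in {7} for the 12 across but in {8,9} for the 19 down — contradiction. So R1C1 = 3.
R1C2 = 12 − 3 = 9 completes the 12 across.
R2C1 = 9 − 4 = 5 completes the 9 down.
R2C2 = 13 − 5 = 8 completes the 13 across.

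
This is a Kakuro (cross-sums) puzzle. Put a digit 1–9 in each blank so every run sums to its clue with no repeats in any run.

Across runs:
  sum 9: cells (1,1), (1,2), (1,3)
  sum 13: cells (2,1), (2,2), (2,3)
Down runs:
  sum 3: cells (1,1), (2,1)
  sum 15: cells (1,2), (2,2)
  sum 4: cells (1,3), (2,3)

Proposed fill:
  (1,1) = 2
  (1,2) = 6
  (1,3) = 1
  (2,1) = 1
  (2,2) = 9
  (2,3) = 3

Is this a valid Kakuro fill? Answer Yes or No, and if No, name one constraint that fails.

Yes

Across: 2+6+1=9; 1+9+3=13. Down: 2+1=3; 6+9=15; 1+3=4. No digit repeats within any run.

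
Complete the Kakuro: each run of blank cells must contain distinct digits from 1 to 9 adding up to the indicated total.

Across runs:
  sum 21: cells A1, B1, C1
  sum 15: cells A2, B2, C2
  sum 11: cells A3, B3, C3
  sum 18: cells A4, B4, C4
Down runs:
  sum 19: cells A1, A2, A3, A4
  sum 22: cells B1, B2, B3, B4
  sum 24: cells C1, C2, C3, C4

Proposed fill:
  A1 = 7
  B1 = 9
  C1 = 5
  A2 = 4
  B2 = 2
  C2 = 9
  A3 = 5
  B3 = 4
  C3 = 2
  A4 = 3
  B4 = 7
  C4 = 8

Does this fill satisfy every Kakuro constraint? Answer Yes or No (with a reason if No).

Yes

Across: 7+9+5=21; 4+2+9=15; 5+4+2=11; 3+7+8=18. Down: 7+4+5+3=19; 9+2+4+7=22; 5+9+2+8=24. No digit repeats within any run.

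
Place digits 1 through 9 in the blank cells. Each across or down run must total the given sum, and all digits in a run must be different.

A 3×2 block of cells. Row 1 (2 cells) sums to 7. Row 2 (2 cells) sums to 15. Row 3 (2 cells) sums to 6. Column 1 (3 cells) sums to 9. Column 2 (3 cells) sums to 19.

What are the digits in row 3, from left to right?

2, 4

The 15 across and the 9 down share only 6, so (2,1) = 6.
(2,2) = 15 − 6 = 9 completes the 15 across.
Nothing is forced directly, so branch on (1,1), whose candidates are 1 or 2. If (1,1) = 2: then (1,2) would have to be in {5} for the 7 across but in {2,3,4,6,7,8} for the 19 down — contradiction. So (1,1) = 1.
(1,2) = 7 − 1 = 6 completes the 7 across.
(3,1) = 9 − 7 = 2 completes the 9 down.
(3,2) = 6 − 2 = 4 completes the 6 across.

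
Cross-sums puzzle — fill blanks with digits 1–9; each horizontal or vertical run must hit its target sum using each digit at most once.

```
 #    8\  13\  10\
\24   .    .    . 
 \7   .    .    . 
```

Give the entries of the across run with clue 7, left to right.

1 4 2

24 in 3 cells must be {7,8,9}; 7 in 3 cells must be {1,2,4}.
The 24 across and the 8 down share only 7, so R1C1 = 7.
R2C1 = 8 − 7 = 1 completes the 8 down.
Given what's placed, R2C2 must be 4 to fit the 7 across and 13 down.
R2C3 = 7 − 5 = 2 completes the 7 across.
R1C2 = 13 − 4 = 9 completes the 13 down.
R1C3 = 24 − 16 = 8 completes the 24 across.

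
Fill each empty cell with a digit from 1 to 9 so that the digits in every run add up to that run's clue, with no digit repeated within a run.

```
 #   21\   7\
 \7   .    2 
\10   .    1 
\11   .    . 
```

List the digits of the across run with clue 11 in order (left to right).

7 4

7 in 3 cells must be {1,2,4}.
R1C1 = 7 − 2 = 5 completes the 7 across.
R2C1 = 10 − 1 = 9 completes the 10 across.
R3C1 = 21 − 14 = 7 completes the 21 down.
R3C2 = 11 − 7 = 4 completes the 11 across.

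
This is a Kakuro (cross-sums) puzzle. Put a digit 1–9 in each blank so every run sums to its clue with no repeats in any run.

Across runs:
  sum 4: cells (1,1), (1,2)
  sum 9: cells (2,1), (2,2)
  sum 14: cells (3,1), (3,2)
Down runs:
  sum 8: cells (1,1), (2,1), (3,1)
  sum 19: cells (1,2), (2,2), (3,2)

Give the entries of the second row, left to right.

2 7

4 in 2 cells must be {1,3}.
The 4 across and the 19 down share only 3, so (1,2) = 3.
Given what's placed, (2,2) must be 7 to fit the 9 across and 19 down.
(3,1) = 5: only digit in both the 14-across and 8-down candidate sets.
(3,2) = 14 − 5 = 9 completes the 14 across.
(1,1) = 4 − 3 = 1 completes the 4 across.
(2,1) = 9 − 7 = 2 completes the 9 across.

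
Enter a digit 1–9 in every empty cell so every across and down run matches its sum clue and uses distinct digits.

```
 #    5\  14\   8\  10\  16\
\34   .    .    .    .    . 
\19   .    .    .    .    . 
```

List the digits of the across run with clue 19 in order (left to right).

1 6 2 3 7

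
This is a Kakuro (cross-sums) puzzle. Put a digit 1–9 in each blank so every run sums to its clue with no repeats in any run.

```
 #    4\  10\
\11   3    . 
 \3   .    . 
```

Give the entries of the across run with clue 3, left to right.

1 2

3 in 2 cells must be {1,2}; 4 in 2 cells must be {1,3}.
R1C2 = 11 − 3 = 8 completes the 11 across.
R2C1 = 4 − 3 = 1 completes the 4 down.
R2C2 = 3 − 1 = 2 completes the 3 across.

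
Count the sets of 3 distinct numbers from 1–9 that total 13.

7

3 distinct digits from 1–9 sum between 6 and 24.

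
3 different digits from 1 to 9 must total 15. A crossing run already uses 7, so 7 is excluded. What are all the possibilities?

{1,5,9}; {1,6,8}; {2,4,9}; {2,5,8}; {3,4,8}; {4,5,6}

3 distinct digits from 1–9 sum between 6 and 24.
Dropping sets that contain 7.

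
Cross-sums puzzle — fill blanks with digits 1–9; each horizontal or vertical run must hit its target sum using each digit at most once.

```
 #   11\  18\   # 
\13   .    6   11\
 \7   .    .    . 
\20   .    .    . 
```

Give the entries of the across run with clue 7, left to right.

1, 4, 2

7 in 3 cells must be {1,2,4}.
R1C1 = 13 − 6 = 7 completes the 13 across.
R2C1 = 1: the only remaining digit allowed by both the 7 across and the 11 down.
R2C2 = 4: the only remaining digit allowed by both the 7 across and the 18 down.
R2C3 = 7 − 5 = 2 completes the 7 across.
R3C1 = 11 − 8 = 3 completes the 11 down.
R3C2 = 18 − 10 = 8 completes the 18 down.
R3C3 = 20 − 11 = 9 completes the 20 across.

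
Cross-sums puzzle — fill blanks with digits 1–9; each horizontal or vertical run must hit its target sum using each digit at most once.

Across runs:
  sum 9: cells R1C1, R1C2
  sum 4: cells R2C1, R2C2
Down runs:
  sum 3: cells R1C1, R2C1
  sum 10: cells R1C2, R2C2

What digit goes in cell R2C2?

3

4 in 2 cells must be {1,3}; 3 in 2 cells must be {1,2}.
The 4 across and the 3 down share only 1, so R2C1 = 1.
R2C2 = 4 − 1 = 3 completes the 4 across.
R1C1 = 3 − 1 = 2 completes the 3 down.
R1C2 = 9 − 2 = 7 completes the 9 across.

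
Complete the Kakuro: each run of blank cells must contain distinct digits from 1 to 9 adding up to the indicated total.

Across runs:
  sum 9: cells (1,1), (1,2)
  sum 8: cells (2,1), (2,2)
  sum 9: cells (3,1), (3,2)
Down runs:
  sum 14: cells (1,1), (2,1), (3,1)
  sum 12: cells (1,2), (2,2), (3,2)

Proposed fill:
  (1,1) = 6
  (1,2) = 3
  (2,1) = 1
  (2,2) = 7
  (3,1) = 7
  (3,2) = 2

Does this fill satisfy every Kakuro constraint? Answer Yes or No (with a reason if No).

Yes

Across: 6+3=9; 1+7=8; 7+2=9. Down: 6+1+7=14; 3+7+2=12. No digit repeats within any run.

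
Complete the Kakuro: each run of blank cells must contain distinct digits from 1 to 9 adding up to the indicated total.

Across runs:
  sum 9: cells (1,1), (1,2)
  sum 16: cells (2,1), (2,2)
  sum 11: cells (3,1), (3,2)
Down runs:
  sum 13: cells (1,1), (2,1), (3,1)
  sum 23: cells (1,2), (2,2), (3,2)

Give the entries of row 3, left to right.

16 in 2 cells must be {7,9}; 23 in 3 cells must be {6,8,9}.
The 16 across and the 23 down share only 9, so (2,2) = 9.
(2,1) = 16 − 9 = 7 completes the 16 across.
Nothing is forced directly, so branch on (1,2), whose candidates are 6 or 8. If (1,2) = 6: then (1,1) would have to be in {3} for the 9 across but in {1,2,4,5} for the 13 down — contradiction. So (1,2) = 8.
(1,1) = 9 − 8 = 1 completes the 9 across.
(3,1) = 13 − 8 = 5 completes the 13 down.
(3,2) = 11 − 5 = 6 completes the 11 across.

5 6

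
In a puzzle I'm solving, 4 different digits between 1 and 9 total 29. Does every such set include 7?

Yes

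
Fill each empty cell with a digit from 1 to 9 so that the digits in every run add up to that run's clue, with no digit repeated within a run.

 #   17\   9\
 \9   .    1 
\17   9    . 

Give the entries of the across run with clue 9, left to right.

17 in 2 cells must be {8,9}.
R1C1 = 9 − 1 = 8 completes the 9 across.
R2C2 = 17 − 9 = 8 completes the 17 across.

8 1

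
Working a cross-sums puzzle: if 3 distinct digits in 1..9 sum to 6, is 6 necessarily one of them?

The only way to make 6 from 3 distinct digits is {1,2,3}, which does not contain 6.

No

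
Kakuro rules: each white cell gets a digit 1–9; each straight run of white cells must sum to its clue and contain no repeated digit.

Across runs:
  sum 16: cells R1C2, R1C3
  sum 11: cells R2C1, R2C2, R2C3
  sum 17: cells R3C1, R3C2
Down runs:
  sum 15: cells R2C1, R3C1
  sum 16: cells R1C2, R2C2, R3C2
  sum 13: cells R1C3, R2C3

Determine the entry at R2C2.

1

16 in 2 cells must be {7,9}; 17 in 2 cells must be {8,9}.
Nothing is forced directly, so branch on R3C2, whose candidates are 8 or 9. If R3C2 = 9: then R1C2 would have to be in {7,9} for the 16 across but in {1,2,3,4,5,6} for the 16 down — contradiction. So R3C2 = 8.
R1C2 = 7: the only remaining digit allowed by both the 16 across and the 16 down.
R1C3 = 16 − 7 = 9 completes the 16 across.
R2C2 = 16 − 15 = 1 completes the 16 down.
R2C3 = 13 − 9 = 4 completes the 13 down.
R3C1 = 17 − 8 = 9 completes the 17 across.
R2C1 = 11 − 5 = 6 completes the 11 across.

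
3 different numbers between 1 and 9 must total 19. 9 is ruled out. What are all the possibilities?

{4,7,8}; {5,6,8}

3 distinct digits from 1–9 sum between 6 and 24.
Dropping sets that contain 9.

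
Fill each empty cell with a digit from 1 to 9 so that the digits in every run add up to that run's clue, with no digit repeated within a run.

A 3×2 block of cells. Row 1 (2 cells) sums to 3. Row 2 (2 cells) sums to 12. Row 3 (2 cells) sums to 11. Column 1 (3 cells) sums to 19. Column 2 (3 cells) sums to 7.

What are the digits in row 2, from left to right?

3 in 2 cells must be {1,2}; 7 in 3 cells must be {1,2,4}.
The 3 across and the 19 down share only 2, so (1,1) = 2.
(1,2) = 3 − 2 = 1 completes the 3 across.
Given what's placed, (2,2) must be 4 to fit the 12 across and 7 down.
(3,2) = 7 − 5 = 2 completes the 7 down.
(2,1) = 12 − 4 = 8 completes the 12 across.
(3,1) = 11 − 2 = 9 completes the 11 across.

8 4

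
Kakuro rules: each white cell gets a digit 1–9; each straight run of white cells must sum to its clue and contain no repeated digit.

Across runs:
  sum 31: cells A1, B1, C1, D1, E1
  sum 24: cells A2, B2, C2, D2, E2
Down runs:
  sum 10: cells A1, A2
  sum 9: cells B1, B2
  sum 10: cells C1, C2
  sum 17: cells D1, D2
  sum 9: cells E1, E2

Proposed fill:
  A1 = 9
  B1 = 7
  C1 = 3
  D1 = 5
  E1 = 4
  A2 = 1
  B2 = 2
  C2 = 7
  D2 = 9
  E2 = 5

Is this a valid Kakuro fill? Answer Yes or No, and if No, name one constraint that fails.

No — the down run D1–D2 sums to 14, not 17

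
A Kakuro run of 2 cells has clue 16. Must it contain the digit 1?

The only way to make 16 from 2 distinct digits is {7,9}, which does not contain 1.

No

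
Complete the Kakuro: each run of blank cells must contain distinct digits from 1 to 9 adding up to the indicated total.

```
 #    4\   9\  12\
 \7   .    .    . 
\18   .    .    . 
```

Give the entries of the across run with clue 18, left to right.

3, 7, 8

7 in 3 cells must be {1,2,4}; 4 in 2 cells must be {1,3}.
The 7 across and the 4 down share only 1, so R1C1 = 1.
Given what's placed, R1C3 must be 4 to fit the 7 across and 12 down.
R2C1 = 4 − 1 = 3 completes the 4 down.
R2C3 = 12 − 4 = 8 completes the 12 down.
R1C2 = 7 − 5 = 2 completes the 7 across.
R2C2 = 18 − 11 = 7 completes the 18 across.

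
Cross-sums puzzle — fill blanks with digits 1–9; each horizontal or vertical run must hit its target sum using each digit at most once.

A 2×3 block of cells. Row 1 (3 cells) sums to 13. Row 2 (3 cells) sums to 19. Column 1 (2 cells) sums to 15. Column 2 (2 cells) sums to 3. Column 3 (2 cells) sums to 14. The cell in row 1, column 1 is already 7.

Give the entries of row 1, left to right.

7 1 5

3 in 2 cells must be {1,2}.
Given what's placed, (1,3) must be 5 to fit the 13 across and 14 down.
(2,1) = 15 − 7 = 8 completes the 15 down.
Given what's placed, (2,2) must be 2 to fit the 19 across and 3 down.
(2,3) = 19 − 10 = 9 completes the 19 across.
(1,2) = 13 − 12 = 1 completes the 13 across.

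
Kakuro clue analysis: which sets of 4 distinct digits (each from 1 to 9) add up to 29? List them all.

4 distinct digits from 1–9 sum between 10 and 30.
Only one set works: {5,7,8,9}.

{5,7,8,9}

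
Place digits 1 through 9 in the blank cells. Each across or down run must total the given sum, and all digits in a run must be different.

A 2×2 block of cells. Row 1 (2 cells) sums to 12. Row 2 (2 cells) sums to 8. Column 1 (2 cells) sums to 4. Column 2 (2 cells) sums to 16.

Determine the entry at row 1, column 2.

9

4 in 2 cells must be {1,3}; 16 in 2 cells must be {7,9}.
The 12 across and the 4 down share only 3, so (1,1) = 3.
(1,2) = 12 − 3 = 9 completes the 12 across.
(2,1) = 4 − 3 = 1 completes the 4 down.
(2,2) = 8 − 1 = 7 completes the 8 across.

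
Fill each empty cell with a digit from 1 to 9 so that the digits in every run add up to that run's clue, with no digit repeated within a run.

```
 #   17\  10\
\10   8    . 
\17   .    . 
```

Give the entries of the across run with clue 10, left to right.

8 2

17 in 2 cells must be {8,9}.
R1C2 = 10 − 8 = 2 completes the 10 across.
R2C1 = 17 − 8 = 9 completes the 17 down.
R2C2 = 17 − 9 = 8 completes the 17 across.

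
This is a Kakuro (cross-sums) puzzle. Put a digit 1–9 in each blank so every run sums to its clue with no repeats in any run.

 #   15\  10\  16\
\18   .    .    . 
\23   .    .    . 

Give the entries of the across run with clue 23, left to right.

6 8 9

23 in 3 cells must be {6,8,9}; 16 in 2 cells must be {7,9}.
The 23 across and the 16 down share only 9, so R2C3 = 9.
R1C3 = 16 − 9 = 7 completes the 16 down.
Nothing is forced directly, so branch on R2C1, whose candidates are 6 or 8. If R2C1 = 8: then R1C1 would have to be in {2,3,5,6,8,9} for the 18 across but in {7} for the 15 down — contradiction. So R2C1 = 6.
R1C1 = 15 − 6 = 9 completes the 15 down.
R1C2 = 18 − 16 = 2 completes the 18 across.
R2C2 = 23 − 15 = 8 completes the 23 across.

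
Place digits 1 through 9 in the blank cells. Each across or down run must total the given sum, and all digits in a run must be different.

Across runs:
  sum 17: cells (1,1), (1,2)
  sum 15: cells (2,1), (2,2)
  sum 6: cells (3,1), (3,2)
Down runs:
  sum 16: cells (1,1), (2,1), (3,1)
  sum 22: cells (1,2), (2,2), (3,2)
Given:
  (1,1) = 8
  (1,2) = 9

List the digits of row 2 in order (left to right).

7, 8

17 in 2 cells must be {8,9}.
(3,2) = 5: the only remaining digit allowed by both the 6 across and the 22 down.
(2,2) = 22 − 14 = 8 completes the 22 down.
(3,1) = 6 − 5 = 1 completes the 6 across.
(2,1) = 15 − 8 = 7 completes the 15 across.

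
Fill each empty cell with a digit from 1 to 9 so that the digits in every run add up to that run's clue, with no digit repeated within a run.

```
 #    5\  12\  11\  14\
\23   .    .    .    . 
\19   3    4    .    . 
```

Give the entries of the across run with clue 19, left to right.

3, 4, 7, 5

R1C1 = 5 − 3 = 2 completes the 5 down.
R1C2 = 12 − 4 = 8 completes the 12 down.
R2C4 = 5: the only remaining digit allowed by both the 19 across and the 14 down.
R1C4 = 14 − 5 = 9 completes the 14 down.
R2C3 = 19 − 12 = 7 completes the 19 across.
R1C3 = 23 − 19 = 4 completes the 23 across.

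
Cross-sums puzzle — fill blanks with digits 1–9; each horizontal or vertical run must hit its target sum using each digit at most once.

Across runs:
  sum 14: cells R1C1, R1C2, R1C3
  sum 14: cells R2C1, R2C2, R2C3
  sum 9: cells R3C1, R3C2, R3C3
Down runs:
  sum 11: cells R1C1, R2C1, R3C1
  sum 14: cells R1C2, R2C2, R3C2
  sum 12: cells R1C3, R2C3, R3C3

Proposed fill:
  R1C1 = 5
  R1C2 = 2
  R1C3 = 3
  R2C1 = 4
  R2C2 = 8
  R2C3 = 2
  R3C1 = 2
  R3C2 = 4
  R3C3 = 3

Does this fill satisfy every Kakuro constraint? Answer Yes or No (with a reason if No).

No — the down run R1C3–R3C3 sums to 8, not 12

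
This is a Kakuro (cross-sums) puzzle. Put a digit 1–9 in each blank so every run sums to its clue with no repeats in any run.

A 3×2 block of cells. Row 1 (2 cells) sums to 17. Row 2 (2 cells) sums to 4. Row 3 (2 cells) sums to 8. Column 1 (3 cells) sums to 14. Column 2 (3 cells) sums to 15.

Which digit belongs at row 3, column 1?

2

17 in 2 cells must be {8,9}; 4 in 2 cells must be {1,3}.
Nothing is forced directly, so branch on (1,1), whose candidates are 8 or 9. If (1,1) = 8: that forces (1,2) = 9, (2,1) = 1, after which (2,2) would have to be in {3} for the 4 across but in {1,2,4,5} for the 15 down — contradiction. So (1,1) = 9.
(1,2) = 17 − 9 = 8 completes the 17 across.
Nothing is forced directly, so branch on (2,1), whose candidates are 1 or 3. If (2,1) = 1: that forces (2,2) = 3, after which (3,1) would have to be in {1,2,3,5,6,7} for the 8 across but in {4} for the 14 down — contradiction. So (2,1) = 3.
(2,2) = 4 − 3 = 1 completes the 4 across.
(3,1) = 14 − 12 = 2 completes the 14 down.
(3,2) = 8 − 2 = 6 completes the 8 across.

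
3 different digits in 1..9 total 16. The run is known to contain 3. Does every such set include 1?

No

Counterexample: {3,4,9} sums to 16 under that restriction without using 1.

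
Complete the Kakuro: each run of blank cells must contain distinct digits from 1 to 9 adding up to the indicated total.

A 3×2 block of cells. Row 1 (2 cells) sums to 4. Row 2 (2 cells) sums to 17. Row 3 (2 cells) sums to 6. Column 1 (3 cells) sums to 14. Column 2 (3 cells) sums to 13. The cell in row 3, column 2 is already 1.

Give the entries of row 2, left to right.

8 9

4 in 2 cells must be {1,3}; 17 in 2 cells must be {8,9}.
(1,2) = 3: the only remaining digit allowed by both the 4 across and the 13 down.
(2,2) = 13 − 4 = 9 completes the 13 down.
(3,1) = 6 − 1 = 5 completes the 6 across.
(1,1) = 4 − 3 = 1 completes the 4 across.
(2,1) = 17 − 9 = 8 completes the 17 across.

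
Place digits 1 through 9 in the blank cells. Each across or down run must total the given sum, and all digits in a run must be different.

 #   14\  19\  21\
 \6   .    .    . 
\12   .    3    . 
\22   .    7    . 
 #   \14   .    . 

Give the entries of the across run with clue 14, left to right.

6 in 3 cells must be {1,2,3}.
R1C2 = 1: the only remaining digit allowed by both the 6 across and the 19 down.
R4C2 = 19 − 11 = 8 completes the 19 down.
R4C3 = 14 − 8 = 6 completes the 14 across.

8, 6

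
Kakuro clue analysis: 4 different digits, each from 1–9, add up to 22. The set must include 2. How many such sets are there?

4 distinct digits from 1–9 sum between 10 and 30.
Keeping only sets containing 2.
Enumerating: {2,3,8,9}, {2,4,7,9}, {2,5,6,9}, {2,5,7,8}.

4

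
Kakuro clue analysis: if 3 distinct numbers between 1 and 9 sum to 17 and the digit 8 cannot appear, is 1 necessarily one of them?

No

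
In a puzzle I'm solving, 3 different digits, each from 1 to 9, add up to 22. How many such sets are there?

2

3 distinct digits from 1–9 sum between 6 and 24.
Enumerating: {5,8,9}, {6,7,9}.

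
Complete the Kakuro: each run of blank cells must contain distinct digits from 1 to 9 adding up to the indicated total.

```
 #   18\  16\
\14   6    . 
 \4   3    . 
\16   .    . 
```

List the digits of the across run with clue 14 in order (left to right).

6, 8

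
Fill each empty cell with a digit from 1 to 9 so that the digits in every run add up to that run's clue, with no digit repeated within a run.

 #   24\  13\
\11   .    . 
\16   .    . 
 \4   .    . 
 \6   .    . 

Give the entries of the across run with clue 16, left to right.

9 7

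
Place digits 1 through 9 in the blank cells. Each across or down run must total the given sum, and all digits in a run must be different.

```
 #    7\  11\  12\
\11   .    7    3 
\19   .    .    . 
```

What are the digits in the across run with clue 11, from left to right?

R1C1 = 11 − 10 = 1 completes the 11 across.
R2C1 = 7 − 1 = 6 completes the 7 down.
R2C2 = 11 − 7 = 4 completes the 11 down.
R2C3 = 19 − 10 = 9 completes the 19 across.

1 7 3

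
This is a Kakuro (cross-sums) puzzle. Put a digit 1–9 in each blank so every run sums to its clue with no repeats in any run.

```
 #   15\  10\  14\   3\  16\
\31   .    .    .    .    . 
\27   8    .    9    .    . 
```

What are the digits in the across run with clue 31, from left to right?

7 8 5 2 9

3 in 2 cells must be {1,2}; 16 in 2 cells must be {7,9}.
R1C1 = 15 − 8 = 7 completes the 15 down.
R1C3 = 14 − 9 = 5 completes the 14 down.
R1C4 = 2: the only remaining digit allowed by both the 31 across and the 3 down.
R1C5 = 9: the only remaining digit allowed by both the 31 across and the 16 down.
R2C4 = 3 − 2 = 1 completes the 3 down.
R2C5 = 16 − 9 = 7 completes the 16 down.
R1C2 = 31 − 23 = 8 completes the 31 across.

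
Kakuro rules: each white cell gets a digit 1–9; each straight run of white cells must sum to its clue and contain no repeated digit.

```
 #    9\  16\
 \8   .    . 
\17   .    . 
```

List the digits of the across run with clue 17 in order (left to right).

17 in 2 cells must be {8,9}; 16 in 2 cells must be {7,9}.
The 8 across and the 16 down share only 7, so R1C2 = 7.
The 17 across and the 9 down share only 8, so R2C1 = 8.
R2C2 = 17 − 8 = 9 completes the 17 across.
R1C1 = 8 − 7 = 1 completes the 8 across.

8 9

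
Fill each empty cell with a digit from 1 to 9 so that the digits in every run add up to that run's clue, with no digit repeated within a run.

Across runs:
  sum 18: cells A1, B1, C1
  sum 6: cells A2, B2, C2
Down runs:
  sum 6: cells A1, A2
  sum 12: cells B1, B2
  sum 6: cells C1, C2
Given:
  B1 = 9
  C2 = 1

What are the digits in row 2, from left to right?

2 3 1

6 in 3 cells must be {1,2,3}.
C1 = 6 − 1 = 5 completes the 6 down.
A2 = 2: the only remaining digit allowed by both the 6 across and the 6 down.
B2 = 6 − 3 = 3 completes the 6 across.
A1 = 18 − 14 = 4 completes the 18 across.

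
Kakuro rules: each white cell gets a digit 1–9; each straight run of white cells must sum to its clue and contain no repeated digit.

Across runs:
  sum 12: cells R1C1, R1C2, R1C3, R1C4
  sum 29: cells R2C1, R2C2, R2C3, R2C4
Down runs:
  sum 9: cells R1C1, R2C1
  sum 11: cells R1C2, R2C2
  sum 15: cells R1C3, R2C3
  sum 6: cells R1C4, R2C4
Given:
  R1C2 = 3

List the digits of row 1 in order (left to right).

29 in 4 cells must be {5,7,8,9}.
R1C3 = 6: the only remaining digit allowed by both the 12 across and the 15 down.
R2C2 = 11 − 3 = 8 completes the 11 down.
R2C3 = 15 − 6 = 9 completes the 15 down.
R2C4 = 5: the only remaining digit allowed by both the 29 across and the 6 down.
R1C4 = 6 − 5 = 1 completes the 6 down.
R2C1 = 29 − 22 = 7 completes the 29 across.
R1C1 = 12 − 10 = 2 completes the 12 across.

2, 3, 6, 1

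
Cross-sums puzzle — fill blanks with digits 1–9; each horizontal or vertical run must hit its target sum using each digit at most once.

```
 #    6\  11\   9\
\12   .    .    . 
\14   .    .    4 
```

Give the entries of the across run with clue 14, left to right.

R1C3 = 9 − 4 = 5 completes the 9 down.
Nothing is forced directly, so branch on R2C1, whose candidates are 1 or 2. If R2C1 = 1: then R1C1 would have to be in {1,3,4,6} for the 12 across but in {5} for the 6 down — contradiction. So R2C1 = 2.
R1C1 = 6 − 2 = 4 completes the 6 down.
R1C2 = 12 − 9 = 3 completes the 12 across.
R2C2 = 14 − 6 = 8 completes the 14 across.

2 8 4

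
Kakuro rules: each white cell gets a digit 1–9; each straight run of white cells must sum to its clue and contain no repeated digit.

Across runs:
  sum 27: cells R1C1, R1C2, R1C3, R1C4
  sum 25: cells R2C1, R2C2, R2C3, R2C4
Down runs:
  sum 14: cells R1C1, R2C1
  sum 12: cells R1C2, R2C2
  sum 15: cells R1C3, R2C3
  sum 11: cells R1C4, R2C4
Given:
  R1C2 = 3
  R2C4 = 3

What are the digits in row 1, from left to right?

R1C4 = 11 − 3 = 8 completes the 11 down.
R2C2 = 12 − 3 = 9 completes the 12 down.
Given what's placed, R1C1 must be 9 to fit the 27 across and 14 down.
R1C3 = 27 − 20 = 7 completes the 27 across.
R2C1 = 14 − 9 = 5 completes the 14 down.
R2C3 = 25 − 17 = 8 completes the 25 across.

9, 3, 7, 8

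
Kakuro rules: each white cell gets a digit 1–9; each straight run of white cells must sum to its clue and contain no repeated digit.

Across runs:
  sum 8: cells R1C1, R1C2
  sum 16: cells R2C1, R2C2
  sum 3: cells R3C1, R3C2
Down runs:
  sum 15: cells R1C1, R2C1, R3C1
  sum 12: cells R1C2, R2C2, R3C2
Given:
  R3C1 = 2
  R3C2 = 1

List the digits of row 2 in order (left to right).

16 in 2 cells must be {7,9}; 3 in 2 cells must be {1,2}.
No cell is forced outright now. R2C1 can only be 7 or 9 (the digits allowed by both its 16 across and its 15 down). If R2C1 = 9: then R1C1 would have to be in {1,2,3,5,6,7} for the 8 across but in {4} for the 15 down — contradiction. So R2C1 = 7.
R1C1 = 15 − 9 = 6 completes the 15 down.
R1C2 = 8 − 6 = 2 completes the 8 across.
R2C2 = 16 − 7 = 9 completes the 16 across.

7 9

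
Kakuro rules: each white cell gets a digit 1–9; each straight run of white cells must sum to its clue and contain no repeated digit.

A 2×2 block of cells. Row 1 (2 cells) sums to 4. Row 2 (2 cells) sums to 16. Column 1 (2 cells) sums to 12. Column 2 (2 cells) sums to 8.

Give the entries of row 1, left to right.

3, 1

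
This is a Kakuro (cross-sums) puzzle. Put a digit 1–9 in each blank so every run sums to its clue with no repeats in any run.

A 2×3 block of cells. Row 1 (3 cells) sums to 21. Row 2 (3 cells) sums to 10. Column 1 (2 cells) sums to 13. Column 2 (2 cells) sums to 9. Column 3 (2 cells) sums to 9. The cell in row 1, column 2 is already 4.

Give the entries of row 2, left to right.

4 5 1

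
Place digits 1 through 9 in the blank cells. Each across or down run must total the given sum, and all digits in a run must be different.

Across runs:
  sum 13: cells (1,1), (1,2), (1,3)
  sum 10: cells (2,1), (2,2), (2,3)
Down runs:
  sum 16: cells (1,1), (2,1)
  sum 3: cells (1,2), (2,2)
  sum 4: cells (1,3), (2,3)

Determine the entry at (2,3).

1

16 in 2 cells must be {7,9}; 3 in 2 cells must be {1,2}; 4 in 2 cells must be {1,3}.
The 10 across and the 16 down share only 7, so (2,1) = 7.
Given what's placed, (2,3) must be 1 to fit the 10 across and 4 down.
(1,1) = 16 − 7 = 9 completes the 16 down.
(1,2) = 1: the only remaining digit allowed by both the 13 across and the 3 down.
(1,3) = 13 − 10 = 3 completes the 13 across.
(2,2) = 10 − 8 = 2 completes the 10 across.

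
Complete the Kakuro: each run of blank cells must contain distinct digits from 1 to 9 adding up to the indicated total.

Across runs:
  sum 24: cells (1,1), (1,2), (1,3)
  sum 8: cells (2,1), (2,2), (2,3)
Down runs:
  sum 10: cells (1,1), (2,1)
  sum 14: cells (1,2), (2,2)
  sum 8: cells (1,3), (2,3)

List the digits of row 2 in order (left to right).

24 in 3 cells must be {7,8,9}.
The 24 across and the 8 down share only 7, so (1,3) = 7.
The 8 across and the 14 down share only 5, so (2,2) = 5.
(2,3) = 8 − 7 = 1 completes the 8 down.
(1,2) = 14 − 5 = 9 completes the 14 down.
(2,1) = 8 − 6 = 2 completes the 8 across.
(1,1) = 24 − 16 = 8 completes the 24 across.

2, 5, 1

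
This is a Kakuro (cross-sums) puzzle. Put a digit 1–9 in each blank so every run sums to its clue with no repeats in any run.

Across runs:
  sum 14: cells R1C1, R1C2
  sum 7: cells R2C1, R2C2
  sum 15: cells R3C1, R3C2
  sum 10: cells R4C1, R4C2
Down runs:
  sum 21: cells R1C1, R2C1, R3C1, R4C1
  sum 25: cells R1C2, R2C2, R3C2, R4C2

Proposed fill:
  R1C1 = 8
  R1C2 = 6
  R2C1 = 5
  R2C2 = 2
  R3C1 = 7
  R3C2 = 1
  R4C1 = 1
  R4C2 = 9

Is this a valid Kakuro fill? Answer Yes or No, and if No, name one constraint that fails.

No — the down run R1C2–R4C2 sums to 18, not 25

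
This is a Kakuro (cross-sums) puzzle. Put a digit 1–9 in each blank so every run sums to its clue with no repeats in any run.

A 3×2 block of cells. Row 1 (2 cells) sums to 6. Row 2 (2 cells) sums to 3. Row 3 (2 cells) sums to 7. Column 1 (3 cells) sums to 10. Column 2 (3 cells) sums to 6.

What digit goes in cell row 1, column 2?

1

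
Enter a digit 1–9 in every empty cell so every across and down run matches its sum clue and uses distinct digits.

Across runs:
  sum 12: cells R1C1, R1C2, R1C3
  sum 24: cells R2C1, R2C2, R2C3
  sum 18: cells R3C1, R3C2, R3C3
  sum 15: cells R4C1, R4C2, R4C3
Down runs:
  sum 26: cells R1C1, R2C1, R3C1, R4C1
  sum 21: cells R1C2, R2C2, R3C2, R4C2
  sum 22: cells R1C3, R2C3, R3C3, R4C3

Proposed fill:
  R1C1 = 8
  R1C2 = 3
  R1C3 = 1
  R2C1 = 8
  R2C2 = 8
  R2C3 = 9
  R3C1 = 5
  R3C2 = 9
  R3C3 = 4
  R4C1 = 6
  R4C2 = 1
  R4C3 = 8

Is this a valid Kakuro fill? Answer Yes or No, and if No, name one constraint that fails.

No — the down run R1C1–R4C1 sums to 27, not 26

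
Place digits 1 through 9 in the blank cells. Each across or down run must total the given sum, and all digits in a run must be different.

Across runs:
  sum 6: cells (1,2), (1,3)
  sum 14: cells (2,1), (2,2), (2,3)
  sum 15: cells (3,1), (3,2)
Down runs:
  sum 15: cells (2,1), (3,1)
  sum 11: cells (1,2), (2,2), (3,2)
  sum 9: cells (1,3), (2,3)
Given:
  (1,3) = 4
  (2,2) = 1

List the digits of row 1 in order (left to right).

2, 4

(1,2) = 6 − 4 = 2 completes the 6 across.
(2,3) = 9 − 4 = 5 completes the 9 down.
(3,2) = 11 − 3 = 8 completes the 11 down.
(2,1) = 14 − 6 = 8 completes the 14 across.
(3,1) = 15 − 8 = 7 completes the 15 across.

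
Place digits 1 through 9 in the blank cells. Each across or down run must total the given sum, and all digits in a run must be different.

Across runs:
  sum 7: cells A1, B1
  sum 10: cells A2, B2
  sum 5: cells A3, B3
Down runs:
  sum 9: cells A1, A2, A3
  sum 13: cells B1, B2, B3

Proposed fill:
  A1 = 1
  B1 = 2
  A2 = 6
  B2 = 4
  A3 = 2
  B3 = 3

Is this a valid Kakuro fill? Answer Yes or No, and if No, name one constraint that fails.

No — the across run A1–B1 sums to 3, not 7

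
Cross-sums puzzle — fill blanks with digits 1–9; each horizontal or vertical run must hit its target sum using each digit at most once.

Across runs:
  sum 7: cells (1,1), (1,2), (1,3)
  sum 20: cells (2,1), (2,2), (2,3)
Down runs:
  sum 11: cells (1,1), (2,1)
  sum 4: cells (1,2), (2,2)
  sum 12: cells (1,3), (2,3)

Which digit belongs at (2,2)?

3

7 in 3 cells must be {1,2,4}; 4 in 2 cells must be {1,3}.
The 7 across and the 4 down share only 1, so (1,2) = 1.
Given what's placed, (1,3) must be 4 to fit the 7 across and 12 down.
(2,2) = 4 − 1 = 3 completes the 4 down.
(2,3) = 12 − 4 = 8 completes the 12 down.
(1,1) = 7 − 5 = 2 completes the 7 across.
(2,1) = 20 − 11 = 9 completes the 20 across.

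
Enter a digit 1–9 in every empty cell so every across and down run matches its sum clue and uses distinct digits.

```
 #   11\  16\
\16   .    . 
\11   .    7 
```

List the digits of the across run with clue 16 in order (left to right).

16 in 2 cells must be {7,9}.
R1C2 = 16 − 7 = 9 completes the 16 down.
R2C1 = 11 − 7 = 4 completes the 11 across.
R1C1 = 16 − 9 = 7 completes the 16 across.

7, 9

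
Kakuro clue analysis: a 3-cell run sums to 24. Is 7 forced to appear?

The only way to make 24 from 3 distinct digits is {7,8,9}, which contains 7.

Yes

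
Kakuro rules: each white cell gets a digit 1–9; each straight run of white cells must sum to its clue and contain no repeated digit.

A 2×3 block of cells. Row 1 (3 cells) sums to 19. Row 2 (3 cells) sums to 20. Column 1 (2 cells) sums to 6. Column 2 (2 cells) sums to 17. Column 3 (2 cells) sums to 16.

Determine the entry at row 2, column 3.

17 in 2 cells must be {8,9}; 16 in 2 cells must be {7,9}.
Nothing is forced directly, so branch on (2,1), whose candidates are 4 or 5. If (2,1) = 5: then (1,1) would have to be in {2,3,4,5,6,7,8,9} for the 19 across but in {1} for the 6 down — contradiction. So (2,1) = 4.
(1,1) = 6 − 4 = 2 completes the 6 down.
Given what's placed, (1,3) must be 9 to fit the 19 across and 16 down.
(2,2) = 9: the only remaining digit allowed by both the 20 across and the 17 down.
(2,3) = 20 − 13 = 7 completes the 20 across.
(1,2) = 19 − 11 = 8 completes the 19 across.

7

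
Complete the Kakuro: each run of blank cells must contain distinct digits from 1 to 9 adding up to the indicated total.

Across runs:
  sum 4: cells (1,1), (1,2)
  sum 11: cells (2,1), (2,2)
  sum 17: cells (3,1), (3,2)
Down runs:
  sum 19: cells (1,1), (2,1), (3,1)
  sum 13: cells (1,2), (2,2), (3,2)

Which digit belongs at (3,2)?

4 in 2 cells must be {1,3}; 17 in 2 cells must be {8,9}.
The 4 across and the 19 down share only 3, so (1,1) = 3.
(1,2) = 4 − 3 = 1 completes the 4 across.
Given what's placed, (3,1) must be 9 to fit the 17 across and 19 down.
(3,2) = 17 − 9 = 8 completes the 17 across.
(2,1) = 19 − 12 = 7 completes the 19 down.
(2,2) = 11 − 7 = 4 completes the 11 across.

8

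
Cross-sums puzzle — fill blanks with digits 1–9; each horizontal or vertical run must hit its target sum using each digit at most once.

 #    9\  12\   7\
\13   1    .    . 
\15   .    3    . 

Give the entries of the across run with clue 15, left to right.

8 3 4

R1C2 = 12 − 3 = 9 completes the 12 down.
R1C3 = 13 − 10 = 3 completes the 13 across.
R2C1 = 9 − 1 = 8 completes the 9 down.
R2C3 = 15 − 11 = 4 completes the 15 across.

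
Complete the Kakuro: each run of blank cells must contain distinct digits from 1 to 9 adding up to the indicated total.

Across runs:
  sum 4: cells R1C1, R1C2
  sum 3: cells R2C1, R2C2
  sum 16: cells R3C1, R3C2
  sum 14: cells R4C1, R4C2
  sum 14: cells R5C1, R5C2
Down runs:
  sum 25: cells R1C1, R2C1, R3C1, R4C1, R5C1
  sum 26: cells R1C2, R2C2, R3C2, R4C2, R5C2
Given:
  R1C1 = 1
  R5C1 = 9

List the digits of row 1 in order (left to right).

4 in 2 cells must be {1,3}; 3 in 2 cells must be {1,2}; 16 in 2 cells must be {7,9}.
R1C2 = 4 − 1 = 3 completes the 4 across.

1 3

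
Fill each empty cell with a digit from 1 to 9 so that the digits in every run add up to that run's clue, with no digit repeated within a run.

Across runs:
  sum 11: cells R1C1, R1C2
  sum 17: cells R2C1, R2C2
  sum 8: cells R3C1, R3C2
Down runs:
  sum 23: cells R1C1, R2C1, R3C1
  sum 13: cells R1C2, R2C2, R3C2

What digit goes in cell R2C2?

17 in 2 cells must be {8,9}; 23 in 3 cells must be {6,8,9}.
The 8 across and the 23 down share only 6, so R3C1 = 6.
R3C2 = 8 − 6 = 2 completes the 8 across.
Given what's placed, R2C2 must be 8 to fit the 17 across and 13 down.
R1C2 = 13 − 10 = 3 completes the 13 down.
R2C1 = 17 − 8 = 9 completes the 17 across.
R1C1 = 11 − 3 = 8 completes the 11 across.

8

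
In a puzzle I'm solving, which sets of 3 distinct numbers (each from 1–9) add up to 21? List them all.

3 distinct digits from 1–9 sum between 6 and 24.

{4,8,9}; {5,7,9}; {6,7,8}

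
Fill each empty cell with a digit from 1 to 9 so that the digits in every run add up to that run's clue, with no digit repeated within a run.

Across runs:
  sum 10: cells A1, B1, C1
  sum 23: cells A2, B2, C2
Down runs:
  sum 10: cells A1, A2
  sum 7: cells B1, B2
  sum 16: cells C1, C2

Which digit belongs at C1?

23 in 3 cells must be {6,8,9}; 16 in 2 cells must be {7,9}.
The 10 across and the 16 down share only 7, so C1 = 7.
The 23 across and the 7 down share only 6, so B2 = 6.
C2 = 16 − 7 = 9 completes the 16 down.
B1 = 7 − 6 = 1 completes the 7 down.
A2 = 23 − 15 = 8 completes the 23 across.
A1 = 10 − 8 = 2 completes the 10 across.

7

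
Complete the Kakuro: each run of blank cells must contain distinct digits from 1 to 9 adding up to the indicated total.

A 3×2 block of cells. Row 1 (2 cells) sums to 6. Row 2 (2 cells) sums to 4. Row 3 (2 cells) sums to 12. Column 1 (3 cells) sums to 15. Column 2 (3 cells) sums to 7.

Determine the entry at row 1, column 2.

4 in 2 cells must be {1,3}; 7 in 3 cells must be {1,2,4}.
The 4 across and the 7 down share only 1, so (2,2) = 1.
Given what's placed, (3,2) must be 4 to fit the 12 across and 7 down.
(1,2) = 7 − 5 = 2 completes the 7 down.
(2,1) = 4 − 1 = 3 completes the 4 across.
(3,1) = 12 − 4 = 8 completes the 12 across.
(1,1) = 6 − 2 = 4 completes the 6 across.

2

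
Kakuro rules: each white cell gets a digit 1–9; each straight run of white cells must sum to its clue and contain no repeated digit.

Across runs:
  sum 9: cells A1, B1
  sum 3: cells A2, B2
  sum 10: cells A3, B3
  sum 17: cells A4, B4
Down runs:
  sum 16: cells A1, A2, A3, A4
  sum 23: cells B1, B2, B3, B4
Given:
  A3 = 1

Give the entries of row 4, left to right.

3 in 2 cells must be {1,2}; 17 in 2 cells must be {8,9}.
A2 = 2: the only remaining digit allowed by both the 3 across and the 16 down.
B2 = 3 − 2 = 1 completes the 3 across.
B3 = 10 − 1 = 9 completes the 10 across.
B4 = 8: the only remaining digit allowed by both the 17 across and the 23 down.
B1 = 23 − 18 = 5 completes the 23 down.
A4 = 17 − 8 = 9 completes the 17 across.
A1 = 9 − 5 = 4 completes the 9 across.

9, 8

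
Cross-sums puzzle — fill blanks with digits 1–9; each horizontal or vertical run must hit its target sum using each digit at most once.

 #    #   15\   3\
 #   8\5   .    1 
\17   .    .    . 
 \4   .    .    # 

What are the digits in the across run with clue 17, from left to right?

7 8 2

4 in 2 cells must be {1,3}; 3 in 2 cells must be {1,2}.
R1C2 = 5 − 1 = 4 completes the 5 across.
R2C3 = 3 − 1 = 2 completes the 3 down.
Given what's placed, R3C2 must be 3 to fit the 4 across and 15 down.
R2C2 = 15 − 7 = 8 completes the 15 down.
R3C1 = 4 − 3 = 1 completes the 4 across.
R2C1 = 17 − 10 = 7 completes the 17 across.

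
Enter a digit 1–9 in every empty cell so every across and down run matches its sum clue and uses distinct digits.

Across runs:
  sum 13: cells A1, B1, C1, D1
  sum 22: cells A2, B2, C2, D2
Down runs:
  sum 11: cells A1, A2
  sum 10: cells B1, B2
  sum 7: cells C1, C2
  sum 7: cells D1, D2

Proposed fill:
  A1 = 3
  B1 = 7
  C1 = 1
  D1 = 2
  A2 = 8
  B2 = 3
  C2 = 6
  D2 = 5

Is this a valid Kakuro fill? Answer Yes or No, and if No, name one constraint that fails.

Across: 3+7+1+2=13; 8+3+6+5=22. Down: 3+8=11; 7+3=10; 1+6=7; 2+5=7. No digit repeats within any run.

Yes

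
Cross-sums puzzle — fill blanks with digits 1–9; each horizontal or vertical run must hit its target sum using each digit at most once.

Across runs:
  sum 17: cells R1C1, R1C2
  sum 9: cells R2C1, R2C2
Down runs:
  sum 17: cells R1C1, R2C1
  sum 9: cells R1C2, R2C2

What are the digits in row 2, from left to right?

8 1

17 in 2 cells must be {8,9}.
The 17 across and the 9 down share only 8, so R1C2 = 8.
The 9 across and the 17 down share only 8, so R2C1 = 8.
R2C2 = 9 − 8 = 1 completes the 9 across.
R1C1 = 17 − 8 = 9 completes the 17 across.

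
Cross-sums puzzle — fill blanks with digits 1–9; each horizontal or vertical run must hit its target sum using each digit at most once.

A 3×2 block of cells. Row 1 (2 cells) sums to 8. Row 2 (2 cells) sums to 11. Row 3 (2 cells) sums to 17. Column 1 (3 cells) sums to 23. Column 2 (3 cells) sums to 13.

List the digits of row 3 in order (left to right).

9 8

17 in 2 cells must be {8,9}; 23 in 3 cells must be {6,8,9}.
The 8 across and the 23 down share only 6, so (1,1) = 6.
(1,2) = 8 − 6 = 2 completes the 8 across.
Given what's placed, (3,2) must be 8 to fit the 17 across and 13 down.
(2,2) = 13 − 10 = 3 completes the 13 down.
(3,1) = 17 − 8 = 9 completes the 17 across.
(2,1) = 11 − 3 = 8 completes the 11 across.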